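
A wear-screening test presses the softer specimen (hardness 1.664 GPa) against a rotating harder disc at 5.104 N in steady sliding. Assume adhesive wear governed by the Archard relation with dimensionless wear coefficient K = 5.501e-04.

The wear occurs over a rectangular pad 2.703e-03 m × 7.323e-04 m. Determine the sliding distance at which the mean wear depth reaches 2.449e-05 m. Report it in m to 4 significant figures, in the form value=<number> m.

The intermediates are printed rounded. Every step runs at full precision, and one final rounding: 4 significant digits.
Convert: Hardness H = 1.664 GPa = 1.664e+09 Pa.
Convert: Contact area A = 2.703e-03 m × 7.323e-04 m = 1.979e-06 m².
Working in SI base units: W = 5.104 N, H = 1.664e+09 Pa, K = 5.501e-04.
Permissible volume V_lim = h_lim·A = 2.449e-05 · 1.979e-06 = 4.848e-11 m³.
So the life L = V_lim·H/(K·W) = 4.848e-11 · 1.664e+09 / (5.501e-04 · 5.104) = 28.73 m.

value=28.73 m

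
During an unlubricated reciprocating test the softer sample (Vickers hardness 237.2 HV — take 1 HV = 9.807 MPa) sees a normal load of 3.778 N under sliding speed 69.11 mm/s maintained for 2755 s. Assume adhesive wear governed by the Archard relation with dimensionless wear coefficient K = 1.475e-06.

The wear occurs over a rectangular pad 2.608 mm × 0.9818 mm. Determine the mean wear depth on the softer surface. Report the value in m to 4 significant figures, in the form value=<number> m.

Quoted intermediates are rounded, and all working math runs at full precision. Rounded once at the end: 4 significant figures.
Sliding speed v = 69.11 mm/s = 0.06911 m/s. Distance L = v·t = 0.06911 m/s × 2755 s = 190.4 m.
Hardness H = 237.2 HV × 9.807 MPa/HV = 2326 MPa = 2.326e+09 Pa.
Pad sides 2.608 mm × 0.9818 mm = 2.608e-03 m × 9.818e-04 m. Contact area A = 2.608e-03 m × 9.818e-04 m = 2.561e-06 m².
Expressed in SI base units: W = 3.778 N, H = 2.326e+09 Pa, K = 1.475e-06.
Apply Archard: V = K·W·L/H = 1.475e-06 · 3.778 · 190.4 / 2.326e+09 = 4.561e-13 m³.
Wear depth h = V/A = 4.561e-13 / 2.561e-06 = 1.781e-07 m.

value=1.781e-07 m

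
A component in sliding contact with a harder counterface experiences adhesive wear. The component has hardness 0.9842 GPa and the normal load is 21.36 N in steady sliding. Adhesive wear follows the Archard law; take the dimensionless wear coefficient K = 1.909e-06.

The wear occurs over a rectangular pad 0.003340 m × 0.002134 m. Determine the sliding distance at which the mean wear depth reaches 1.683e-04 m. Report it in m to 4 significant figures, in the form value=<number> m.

value=2.895e+04 m

Intermediates are displayed rounded, and all arithmetic runs at full float precision; a lone final rounding: 4 significant digits.
Hardness H = 0.9842 GPa = 9.842e+08 Pa.
Contact area A = 0.003340 m × 0.002134 m = 7.128e-06 m².
In SI base units: W = 21.36 N, H = 9.842e+08 Pa, K = 1.909e-06.
Allowed volume V_lim = h_lim·A = 1.683e-04 · 7.128e-06 = 1.200e-09 m³.
Inverting, life L = V_lim·H/(K·W) = 1.200e-09 · 9.842e+08 / (1.909e-06 · 21.36) = 2.895e+04 m.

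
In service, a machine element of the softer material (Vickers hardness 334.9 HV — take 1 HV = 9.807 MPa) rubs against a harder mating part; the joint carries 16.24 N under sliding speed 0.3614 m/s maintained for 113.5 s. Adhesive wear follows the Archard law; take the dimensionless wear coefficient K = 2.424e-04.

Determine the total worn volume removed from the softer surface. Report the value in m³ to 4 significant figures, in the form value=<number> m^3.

All arithmetic carries full precision; intermediates appear rounded. Rounded once at the end to four significant digits.
The distance L = v·t = 0.3614 m/s × 113.5 s = 41.02 m.
Hardness H = 334.9 HV × 9.807 MPa/HV = 3284 MPa = 3.284e+09 Pa.
SI base units throughout: W = 16.24 N, H = 3.284e+09 Pa, K = 2.424e-04.
Worn volume V = K·W·L/H = 2.424e-04 · 16.24 · 41.02 / 3.284e+09 = 4.916e-11 m³.

value=4.916e-11 m^3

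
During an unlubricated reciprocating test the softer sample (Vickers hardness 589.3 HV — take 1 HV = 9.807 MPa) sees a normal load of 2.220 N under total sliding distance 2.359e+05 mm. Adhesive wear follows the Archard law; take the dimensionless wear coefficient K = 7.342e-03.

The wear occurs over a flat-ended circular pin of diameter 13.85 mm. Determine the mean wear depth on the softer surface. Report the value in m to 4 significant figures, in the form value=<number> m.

Displayed values are rounded — the computation maintains exact precision, and one last rounding to four significant figures.
Convert: The distance L = 2.359e+05 mm = 235.9 m.
Convert: Hardness H = 589.3 HV × 9.807 MPa/HV = 5779 MPa = 5.779e+09 Pa.
Convert: Pin diameter d = 13.85 mm = 0.01385 m. Contact area A = π·d²/4 = π·(0.01385 m)²/4 = 1.507e-04 m².
Restated in SI base units: W = 2.220 N, H = 5.779e+09 Pa, K = 7.342e-03.
Wear volume V = K·W·L/H = 7.342e-03 · 2.220 · 235.9 / 5.779e+09 = 6.653e-10 m³.
Mean wear depth h = V/A = 6.653e-10 / 1.507e-04 = 4.416e-06 m.

value=4.416e-06 m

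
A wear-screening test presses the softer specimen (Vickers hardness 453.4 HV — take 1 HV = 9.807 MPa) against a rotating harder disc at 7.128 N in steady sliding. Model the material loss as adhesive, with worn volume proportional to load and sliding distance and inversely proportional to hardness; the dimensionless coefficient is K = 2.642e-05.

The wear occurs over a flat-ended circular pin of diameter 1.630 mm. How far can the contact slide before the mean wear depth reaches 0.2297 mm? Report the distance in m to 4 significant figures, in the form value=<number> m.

value=1.132e+04 m

All working math runs at full float precision. Intermediate values appear rounded; rounded just once to four significant digits.
Convert: Hardness H = 453.4 HV × 9.807 MPa/HV = 4446 MPa = 4.446e+09 Pa.
Convert: Pin diameter d = 1.630 mm = 0.001630 m. Contact area A = π·d²/4 = π·(0.001630 m)²/4 = 2.087e-06 m².
Convert: Depth limit h_lim = 0.2297 mm = 2.297e-04 m.
SI base units throughout: W = 7.128 N, H = 4.446e+09 Pa, K = 2.642e-05.
Wearable volume V_lim = h_lim·A = 2.297e-04 · 2.087e-06 = 4.793e-10 m³.
Sliding life L = V_lim·H/(K·W) = 4.793e-10 · 4.446e+09 / (2.642e-05 · 7.128) = 1.132e+04 m.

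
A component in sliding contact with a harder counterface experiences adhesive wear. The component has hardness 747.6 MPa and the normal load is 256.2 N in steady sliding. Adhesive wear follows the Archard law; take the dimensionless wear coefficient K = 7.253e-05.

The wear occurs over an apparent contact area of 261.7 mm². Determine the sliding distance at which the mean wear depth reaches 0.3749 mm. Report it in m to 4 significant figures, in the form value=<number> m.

value=3947 m

Every step runs at full precision; intermediate values are shown rounded, and one final rounding to four significant digits.
Convert: Hardness H = 747.6 MPa = 7.476e+08 Pa.
Convert: Contact area A = 261.7 mm² = 2.617e-04 m².
Convert: Depth limit h_lim = 0.3749 mm = 3.749e-04 m.
Collected in SI base units: W = 256.2 N, H = 7.476e+08 Pa, K = 7.253e-05.
Volume at the limit: V_lim = h_lim·A = 3.749e-04 · 2.617e-04 = 9.811e-08 m³.
Inverting, life L = V_lim·H/(K·W) = 9.811e-08 · 7.476e+08 / (7.253e-05 · 256.2) = 3947 m.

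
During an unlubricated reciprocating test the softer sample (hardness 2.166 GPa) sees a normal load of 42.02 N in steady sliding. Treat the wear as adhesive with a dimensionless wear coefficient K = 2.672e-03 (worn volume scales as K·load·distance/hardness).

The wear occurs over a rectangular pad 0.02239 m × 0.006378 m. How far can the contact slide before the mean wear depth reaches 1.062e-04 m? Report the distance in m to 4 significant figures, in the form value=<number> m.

All arithmetic maintains full precision; the intermediates are displayed rounded, and a lone final rounding to 4 significant digits.
Hardness H = 2.166 GPa = 2.166e+09 Pa.
Contact area A = 0.02239 m × 0.006378 m = 1.428e-04 m².
As SI base values: W = 42.02 N, H = 2.166e+09 Pa, K = 2.672e-03.
At the depth limit, V_lim = h_lim·A = 1.062e-04 · 1.428e-04 = 1.517e-08 m³.
Life L = V_lim·H/(K·W) = 1.517e-08 · 2.166e+09 / (2.672e-03 · 42.02) = 292.6 m.

value=292.6 m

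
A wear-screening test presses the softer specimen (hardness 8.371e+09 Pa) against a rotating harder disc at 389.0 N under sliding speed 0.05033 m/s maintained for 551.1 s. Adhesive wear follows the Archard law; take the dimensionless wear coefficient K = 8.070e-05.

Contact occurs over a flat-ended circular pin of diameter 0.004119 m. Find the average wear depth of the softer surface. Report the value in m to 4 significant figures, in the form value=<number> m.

value=7.806e-06 m

Each operation carries exact precision, and intermediate values are displayed rounded; one last rounding to 4 significant figures.
Convert: The distance L = v·t = 0.05033 m/s × 551.1 s = 27.74 m.
Convert: Contact area A = π·d²/4 = π·(0.004119 m)²/4 = 1.333e-05 m².
As SI base values: W = 389.0 N, H = 8.371e+09 Pa, K = 8.070e-05.
Archard volume V = K·W·L/H = 8.070e-05 · 389.0 · 27.74 / 8.371e+09 = 1.040e-10 m³.
Mean wear depth h = V/A = 1.040e-10 / 1.333e-05 = 7.806e-06 m.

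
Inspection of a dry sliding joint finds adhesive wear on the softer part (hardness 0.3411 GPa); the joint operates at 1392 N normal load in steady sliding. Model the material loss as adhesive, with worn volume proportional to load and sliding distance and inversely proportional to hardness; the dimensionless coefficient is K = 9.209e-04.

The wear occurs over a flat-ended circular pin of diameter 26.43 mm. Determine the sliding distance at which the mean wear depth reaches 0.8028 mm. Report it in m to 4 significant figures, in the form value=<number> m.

value=117.2 m

Intermediates are displayed rounded; the algebra carries full float precision — a lone final rounding: four significant figures.
Convert: Hardness H = 0.3411 GPa = 3.411e+08 Pa.
Convert: Pin diameter d = 26.43 mm = 0.02643 m. Contact area A = π·d²/4 = π·(0.02643 m)²/4 = 5.486e-04 m².
Convert: Depth limit h_lim = 0.8028 mm = 8.028e-04 m.
Collected in SI base units: W = 1392 N, H = 3.411e+08 Pa, K = 9.209e-04.
Wearable volume V_lim = h_lim·A = 8.028e-04 · 5.486e-04 = 4.404e-07 m³.
Life L = V_lim·H/(K·W) = 4.404e-07 · 3.411e+08 / (9.209e-04 · 1392) = 117.2 m.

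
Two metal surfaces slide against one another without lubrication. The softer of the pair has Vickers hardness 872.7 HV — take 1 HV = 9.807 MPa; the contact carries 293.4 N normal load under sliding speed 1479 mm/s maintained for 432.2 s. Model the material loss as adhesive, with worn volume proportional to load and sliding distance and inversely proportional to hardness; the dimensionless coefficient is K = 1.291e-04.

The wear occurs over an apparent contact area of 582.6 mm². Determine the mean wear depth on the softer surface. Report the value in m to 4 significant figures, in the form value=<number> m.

value=4.856e-06 m

The intermediates are printed rounded — all arithmetic runs at full precision, and one last rounding to four significant digits.
Sliding speed v = 1479 mm/s = 1.479 m/s. Path length L = v·t = 1.479 m/s × 432.2 s = 639.2 m.
Hardness H = 872.7 HV × 9.807 MPa/HV = 8559 MPa = 8.559e+09 Pa.
Contact area A = 582.6 mm² = 5.826e-04 m².
Restated in SI base units: W = 293.4 N, H = 8.559e+09 Pa, K = 1.291e-04.
Worn volume V = K·W·L/H = 1.291e-04 · 293.4 · 639.2 / 8.559e+09 = 2.829e-09 m³.
Mean wear depth h = V/A = 2.829e-09 / 5.826e-04 = 4.856e-06 m.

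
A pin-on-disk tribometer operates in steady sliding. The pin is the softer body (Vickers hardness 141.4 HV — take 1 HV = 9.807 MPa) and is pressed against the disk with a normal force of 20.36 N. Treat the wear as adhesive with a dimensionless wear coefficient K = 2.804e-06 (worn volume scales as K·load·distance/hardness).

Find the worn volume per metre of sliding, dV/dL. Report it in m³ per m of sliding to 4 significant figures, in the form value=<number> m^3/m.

Intermediate values are shown rounded, and the computation maintains full precision; rounded just once, at four significant figures.
Hardness H = 141.4 HV × 9.807 MPa/HV = 1387 MPa = 1.387e+09 Pa.
In SI base units, W = 20.36 N, H = 1.387e+09 Pa, K = 2.804e-06.
The wear rate dV/dL = K·W/H (independent of L): 2.804e-06 · 20.36 / 1.387e+09 = 4.117e-14 m³/m.

value=4.117e-14 m^3/m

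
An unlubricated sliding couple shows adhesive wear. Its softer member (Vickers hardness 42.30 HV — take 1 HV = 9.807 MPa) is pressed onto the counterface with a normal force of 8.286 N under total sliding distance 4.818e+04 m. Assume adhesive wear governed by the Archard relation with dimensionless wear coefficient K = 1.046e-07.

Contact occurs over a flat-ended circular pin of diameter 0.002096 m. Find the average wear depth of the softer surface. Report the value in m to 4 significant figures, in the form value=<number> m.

value=2.917e-05 m

Shown intermediates are rounded; every step carries full float precision, and one last rounding: 4 significant digits.
Hardness H = 42.30 HV × 9.807 MPa/HV = 414.8 MPa = 4.148e+08 Pa.
Contact area A = π·d²/4 = π·(0.002096 m)²/4 = 3.450e-06 m².
SI base units throughout: W = 8.286 N, H = 4.148e+08 Pa, K = 1.046e-07.
Volume removed: V = K·W·L/H = 1.046e-07 · 8.286 · 4.818e+04 / 4.148e+08 = 1.007e-10 m³.
Average depth h = V/A = 1.007e-10 / 3.450e-06 = 2.917e-05 m.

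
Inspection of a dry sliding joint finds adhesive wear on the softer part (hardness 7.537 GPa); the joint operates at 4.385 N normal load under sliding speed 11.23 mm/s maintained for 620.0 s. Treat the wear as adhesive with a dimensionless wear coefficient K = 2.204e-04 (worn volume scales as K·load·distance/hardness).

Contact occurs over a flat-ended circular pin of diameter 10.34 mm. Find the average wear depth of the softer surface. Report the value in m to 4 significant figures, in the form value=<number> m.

Each operation carries full float precision; quoted intermediates are rounded. Rounded just once: four significant digits.
Convert: Sliding speed v = 11.23 mm/s = 0.01123 m/s. Path length L = v·t = 0.01123 m/s × 620.0 s = 6.963 m.
Convert: Hardness H = 7.537 GPa = 7.537e+09 Pa.
Convert: Pin diameter d = 10.34 mm = 0.01034 m. Contact area A = π·d²/4 = π·(0.01034 m)²/4 = 8.397e-05 m².
SI base units throughout: W = 4.385 N, H = 7.537e+09 Pa, K = 2.204e-04.
The Archard volume V = K·W·L/H = 2.204e-04 · 4.385 · 6.963 / 7.537e+09 = 8.928e-13 m³.
Wear depth h = V/A = 8.928e-13 / 8.397e-05 = 1.063e-08 m.

value=1.063e-08 m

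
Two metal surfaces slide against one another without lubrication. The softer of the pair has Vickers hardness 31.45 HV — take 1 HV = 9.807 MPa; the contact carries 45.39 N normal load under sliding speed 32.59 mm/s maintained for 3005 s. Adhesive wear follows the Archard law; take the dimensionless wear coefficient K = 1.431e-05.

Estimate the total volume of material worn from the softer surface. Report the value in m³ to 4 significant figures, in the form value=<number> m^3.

value=2.062e-10 m^3

Every step keeps full float precision; intermediate values are displayed rounded — one last rounding, at four significant figures.
Sliding speed v = 32.59 mm/s = 0.03259 m/s. The distance L = v·t = 0.03259 m/s × 3005 s = 97.93 m.
Hardness H = 31.45 HV × 9.807 MPa/HV = 308.4 MPa = 3.084e+08 Pa.
Collected in SI base units: W = 45.39 N, H = 3.084e+08 Pa, K = 1.431e-05.
Worn volume V = K·W·L/H = 1.431e-05 · 45.39 · 97.93 / 3.084e+08 = 2.062e-10 m³.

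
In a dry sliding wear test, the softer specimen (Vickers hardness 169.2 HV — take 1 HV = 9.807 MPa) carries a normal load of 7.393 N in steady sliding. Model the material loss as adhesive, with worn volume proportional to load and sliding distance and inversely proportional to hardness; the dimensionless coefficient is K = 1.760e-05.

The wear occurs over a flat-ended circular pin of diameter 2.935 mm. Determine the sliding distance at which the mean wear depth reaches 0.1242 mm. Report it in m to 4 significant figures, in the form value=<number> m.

value=1.072e+04 m

The intermediates are printed rounded — each operation holds full precision; a single final rounding to four significant figures.
Convert: Hardness H = 169.2 HV × 9.807 MPa/HV = 1659 MPa = 1.659e+09 Pa.
Convert: Pin diameter d = 2.935 mm = 0.002935 m. Contact area A = π·d²/4 = π·(0.002935 m)²/4 = 6.766e-06 m².
Convert: Depth limit h_lim = 0.1242 mm = 1.242e-04 m.
Working in SI base units: W = 7.393 N, H = 1.659e+09 Pa, K = 1.760e-05.
Wearable volume V_lim = h_lim·A = 1.242e-04 · 6.766e-06 = 8.403e-10 m³.
So the life L = V_lim·H/(K·W) = 8.403e-10 · 1.659e+09 / (1.760e-05 · 7.393) = 1.072e+04 m.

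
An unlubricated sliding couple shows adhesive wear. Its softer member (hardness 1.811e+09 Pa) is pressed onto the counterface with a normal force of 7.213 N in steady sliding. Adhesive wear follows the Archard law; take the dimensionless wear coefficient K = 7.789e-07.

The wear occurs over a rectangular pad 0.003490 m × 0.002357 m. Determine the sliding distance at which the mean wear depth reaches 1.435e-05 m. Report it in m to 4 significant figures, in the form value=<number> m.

value=3.805e+04 m

Intermediate values are displayed rounded — each operation holds exact precision — a single final rounding to 4 significant digits.
Contact area A = 0.003490 m × 0.002357 m = 8.226e-06 m².
Expressed in SI base units: W = 7.213 N, H = 1.811e+09 Pa, K = 7.789e-07.
Permissible volume V_lim = h_lim·A = 1.435e-05 · 8.226e-06 = 1.180e-10 m³.
So the life L = V_lim·H/(K·W) = 1.180e-10 · 1.811e+09 / (7.789e-07 · 7.213) = 3.805e+04 m.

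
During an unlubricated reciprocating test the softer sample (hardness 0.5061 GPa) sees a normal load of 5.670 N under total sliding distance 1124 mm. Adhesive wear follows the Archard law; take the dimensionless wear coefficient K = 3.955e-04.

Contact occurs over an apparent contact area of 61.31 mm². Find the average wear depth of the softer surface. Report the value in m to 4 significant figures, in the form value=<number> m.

Quoted intermediates are rounded — each operation holds full float precision; rounded once at the end, at 4 significant figures.
The distance L = 1124 mm = 1.124 m.
Hardness H = 0.5061 GPa = 5.061e+08 Pa.
Contact area A = 61.31 mm² = 6.131e-05 m².
As SI base values: W = 5.670 N, H = 5.061e+08 Pa, K = 3.955e-04.
The Archard volume V = K·W·L/H = 3.955e-04 · 5.670 · 1.124 / 5.061e+08 = 4.980e-12 m³.
Mean wear depth h = V/A = 4.980e-12 / 6.131e-05 = 8.123e-08 m.

value=8.123e-08 m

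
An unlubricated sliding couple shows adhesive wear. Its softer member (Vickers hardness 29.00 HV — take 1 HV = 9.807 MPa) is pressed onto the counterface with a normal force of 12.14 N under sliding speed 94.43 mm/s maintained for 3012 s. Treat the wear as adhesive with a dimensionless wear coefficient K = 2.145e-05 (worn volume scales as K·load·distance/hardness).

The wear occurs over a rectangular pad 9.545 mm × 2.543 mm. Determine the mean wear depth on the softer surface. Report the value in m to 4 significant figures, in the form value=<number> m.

value=1.073e-05 m

Every step carries full precision; intermediates appear rounded — rounded once at the end to 4 significant digits.
Convert: Sliding speed v = 94.43 mm/s = 0.09443 m/s. Total distance L = v·t = 0.09443 m/s × 3012 s = 284.4 m.
Convert: Hardness H = 29.00 HV × 9.807 MPa/HV = 284.4 MPa = 2.844e+08 Pa.
Convert: Pad sides 9.545 mm × 2.543 mm = 0.009545 m × 0.002543 m. Contact area A = 0.009545 m × 0.002543 m = 2.427e-05 m².
As SI base values: W = 12.14 N, H = 2.844e+08 Pa, K = 2.145e-05.
By Archard's law, V = K·W·L/H = 2.145e-05 · 12.14 · 284.4 / 2.844e+08 = 2.604e-10 m³.
Mean depth h = V/A = 2.604e-10 / 2.427e-05 = 1.073e-05 m.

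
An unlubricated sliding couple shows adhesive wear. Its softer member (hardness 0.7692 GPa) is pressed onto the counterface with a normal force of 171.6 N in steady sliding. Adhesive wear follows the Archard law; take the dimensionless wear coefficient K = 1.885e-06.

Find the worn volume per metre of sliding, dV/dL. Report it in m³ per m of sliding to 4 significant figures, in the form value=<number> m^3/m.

value=4.205e-13 m^3/m

Each operation maintains full float precision, and intermediates appear rounded; a single final rounding, at 4 significant digits.
Convert: Hardness H = 0.7692 GPa = 7.692e+08 Pa.
Collected in SI base units: W = 171.6 N, H = 7.692e+08 Pa, K = 1.885e-06.
Volumetric rate dV/dL = K·W/H, per unit distance: 1.885e-06 · 171.6 / 7.692e+08 = 4.205e-13 m³/m.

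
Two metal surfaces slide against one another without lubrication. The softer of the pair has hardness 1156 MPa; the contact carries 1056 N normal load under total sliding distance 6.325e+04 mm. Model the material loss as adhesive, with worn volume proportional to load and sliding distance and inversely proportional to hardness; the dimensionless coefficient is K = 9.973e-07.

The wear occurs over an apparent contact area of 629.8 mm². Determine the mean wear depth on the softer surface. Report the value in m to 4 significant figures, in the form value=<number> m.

value=9.149e-08 m

Every step carries full precision, and intermediates appear rounded — rounded once at the end, at 4 significant figures.
Convert: Distance L = 6.325e+04 mm = 63.25 m.
Convert: Hardness H = 1156 MPa = 1.156e+09 Pa.
Convert: Contact area A = 629.8 mm² = 6.298e-04 m².
In SI base units: W = 1056 N, H = 1.156e+09 Pa, K = 9.973e-07.
The Archard volume V = K·W·L/H = 9.973e-07 · 1056 · 63.25 / 1.156e+09 = 5.762e-11 m³.
Mean wear depth h = V/A = 5.762e-11 / 6.298e-04 = 9.149e-08 m.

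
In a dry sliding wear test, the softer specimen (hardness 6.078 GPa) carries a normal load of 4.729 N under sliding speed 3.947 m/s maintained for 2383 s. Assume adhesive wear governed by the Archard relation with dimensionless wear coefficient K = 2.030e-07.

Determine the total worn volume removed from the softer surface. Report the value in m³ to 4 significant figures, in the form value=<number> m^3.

value=1.486e-12 m^3

The algebra runs at full precision. Intermediates are displayed rounded, and a single final rounding to four significant figures.
Total distance L = v·t = 3.947 m/s × 2383 s = 9406 m.
Hardness H = 6.078 GPa = 6.078e+09 Pa.
In SI base units, W = 4.729 N, H = 6.078e+09 Pa, K = 2.030e-07.
Wear volume V = K·W·L/H = 2.030e-07 · 4.729 · 9406 / 6.078e+09 = 1.486e-12 m³.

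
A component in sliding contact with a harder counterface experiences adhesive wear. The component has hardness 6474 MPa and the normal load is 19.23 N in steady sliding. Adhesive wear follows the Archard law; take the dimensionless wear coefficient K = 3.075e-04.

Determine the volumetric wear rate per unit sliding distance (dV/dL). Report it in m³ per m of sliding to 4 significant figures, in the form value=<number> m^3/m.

value=9.134e-13 m^3/m

The intermediates are displayed rounded — the algebra runs at full precision; rounded just once, at 4 significant figures.
Convert: Hardness H = 6474 MPa = 6.474e+09 Pa.
Restated in SI base units: W = 19.23 N, H = 6.474e+09 Pa, K = 3.075e-04.
Rate of wear dV/dL = K·W/H (independent of L): 3.075e-04 · 19.23 / 6.474e+09 = 9.134e-13 m³/m.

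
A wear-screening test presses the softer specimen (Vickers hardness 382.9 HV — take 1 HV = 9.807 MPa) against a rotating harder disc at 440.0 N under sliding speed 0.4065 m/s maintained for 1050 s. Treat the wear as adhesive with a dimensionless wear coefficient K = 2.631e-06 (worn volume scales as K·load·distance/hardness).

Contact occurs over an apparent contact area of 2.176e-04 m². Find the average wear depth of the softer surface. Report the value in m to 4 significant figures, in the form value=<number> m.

value=6.047e-07 m

Intermediates are shown rounded; every step maintains full precision; a single final rounding, at 4 significant digits.
Path length L = v·t = 0.4065 m/s × 1050 s = 426.8 m.
Hardness H = 382.9 HV × 9.807 MPa/HV = 3755 MPa = 3.755e+09 Pa.
In SI base units, W = 440.0 N, H = 3.755e+09 Pa, K = 2.631e-06.
Worn volume V = K·W·L/H = 2.631e-06 · 440.0 · 426.8 / 3.755e+09 = 1.316e-10 m³.
Mean depth h = V/A = 1.316e-10 / 2.176e-04 = 6.047e-07 m.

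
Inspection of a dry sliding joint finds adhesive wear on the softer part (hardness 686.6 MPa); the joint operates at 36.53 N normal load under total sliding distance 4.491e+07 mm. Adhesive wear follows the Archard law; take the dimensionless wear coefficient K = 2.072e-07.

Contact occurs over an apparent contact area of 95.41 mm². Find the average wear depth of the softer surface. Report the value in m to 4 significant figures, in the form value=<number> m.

value=5.189e-06 m

The computation runs at full precision; intermediate values are shown rounded. Rounded once at the end to four significant figures.
Path length L = 4.491e+07 mm = 4.491e+04 m.
Hardness H = 686.6 MPa = 6.866e+08 Pa.
Contact area A = 95.41 mm² = 9.541e-05 m².
In SI base units, W = 36.53 N, H = 6.866e+08 Pa, K = 2.072e-07.
Apply Archard: V = K·W·L/H = 2.072e-07 · 36.53 · 4.491e+04 / 6.866e+08 = 4.951e-10 m³.
Mean depth h = V/A = 4.951e-10 / 9.541e-05 = 5.189e-06 m.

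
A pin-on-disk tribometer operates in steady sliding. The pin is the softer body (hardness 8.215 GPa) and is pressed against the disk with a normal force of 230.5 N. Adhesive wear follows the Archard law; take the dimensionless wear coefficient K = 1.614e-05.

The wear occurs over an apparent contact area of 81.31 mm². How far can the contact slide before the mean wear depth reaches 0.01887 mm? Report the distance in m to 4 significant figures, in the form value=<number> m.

value=3388 m

All arithmetic maintains full precision. Intermediate values appear rounded. Rounded once at the end, at four significant digits.
Hardness H = 8.215 GPa = 8.215e+09 Pa.
Contact area A = 81.31 mm² = 8.131e-05 m².
Depth limit h_lim = 0.01887 mm = 1.887e-05 m.
Expressed in SI base units: W = 230.5 N, H = 8.215e+09 Pa, K = 1.614e-05.
Volume at the limit: V_lim = h_lim·A = 1.887e-05 · 8.131e-05 = 1.534e-09 m³.
Life L = V_lim·H/(K·W) = 1.534e-09 · 8.215e+09 / (1.614e-05 · 230.5) = 3388 m.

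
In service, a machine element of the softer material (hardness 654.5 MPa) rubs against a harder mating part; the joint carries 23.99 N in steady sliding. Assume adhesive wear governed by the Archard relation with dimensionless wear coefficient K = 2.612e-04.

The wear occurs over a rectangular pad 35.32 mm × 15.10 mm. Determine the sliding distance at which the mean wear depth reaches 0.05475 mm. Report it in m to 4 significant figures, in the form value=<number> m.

The computation keeps full float precision. The intermediates appear rounded, and one final rounding: 4 significant digits.
Convert: Hardness H = 654.5 MPa = 6.545e+08 Pa.
Convert: Pad sides 35.32 mm × 15.10 mm = 0.03532 m × 0.01510 m. Contact area A = 0.03532 m × 0.01510 m = 5.333e-04 m².
Convert: Depth limit h_lim = 0.05475 mm = 5.475e-05 m.
In SI base units: W = 23.99 N, H = 6.545e+08 Pa, K = 2.612e-04.
Limit volume V_lim = h_lim·A = 5.475e-05 · 5.333e-04 = 2.920e-08 m³.
Life L = V_lim·H/(K·W) = 2.920e-08 · 6.545e+08 / (2.612e-04 · 23.99) = 3050 m.

value=3050 m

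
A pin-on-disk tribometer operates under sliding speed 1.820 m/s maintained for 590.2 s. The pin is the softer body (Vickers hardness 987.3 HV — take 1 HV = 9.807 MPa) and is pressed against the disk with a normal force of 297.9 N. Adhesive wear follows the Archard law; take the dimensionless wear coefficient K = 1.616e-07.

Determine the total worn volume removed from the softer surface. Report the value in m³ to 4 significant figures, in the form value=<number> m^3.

Intermediate values are displayed rounded. Each operation runs at full float precision; rounded just once: 4 significant figures.
Convert: Total distance L = v·t = 1.820 m/s × 590.2 s = 1074 m.
Convert: Hardness H = 987.3 HV × 9.807 MPa/HV = 9682 MPa = 9.682e+09 Pa.
Working in SI base units: W = 297.9 N, H = 9.682e+09 Pa, K = 1.616e-07.
By Archard's law, V = K·W·L/H = 1.616e-07 · 297.9 · 1074 / 9.682e+09 = 5.341e-12 m³.

value=5.341e-12 m^3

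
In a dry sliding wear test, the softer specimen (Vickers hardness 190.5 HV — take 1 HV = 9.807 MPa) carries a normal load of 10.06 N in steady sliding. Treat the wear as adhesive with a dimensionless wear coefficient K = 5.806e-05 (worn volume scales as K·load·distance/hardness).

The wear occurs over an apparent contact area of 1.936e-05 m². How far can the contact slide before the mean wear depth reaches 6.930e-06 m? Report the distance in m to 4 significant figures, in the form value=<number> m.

value=429.1 m

The computation carries exact precision, and printed values are rounded, and rounded just once, at four significant figures.
Convert: Hardness H = 190.5 HV × 9.807 MPa/HV = 1868 MPa = 1.868e+09 Pa.
Collected in SI base units: W = 10.06 N, H = 1.868e+09 Pa, K = 5.806e-05.
Volume at the limit: V_lim = h_lim·A = 6.930e-06 · 1.936e-05 = 1.342e-10 m³.
Life L = V_lim·H/(K·W) = 1.342e-10 · 1.868e+09 / (5.806e-05 · 10.06) = 429.1 m.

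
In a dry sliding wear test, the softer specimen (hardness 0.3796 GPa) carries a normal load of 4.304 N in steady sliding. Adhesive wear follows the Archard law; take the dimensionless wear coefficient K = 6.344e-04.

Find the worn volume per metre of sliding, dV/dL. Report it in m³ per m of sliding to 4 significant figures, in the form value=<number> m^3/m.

Displayed values are rounded. The algebra holds full precision — a lone final rounding, at 4 significant figures.
Hardness H = 0.3796 GPa = 3.796e+08 Pa.
As SI base values: W = 4.304 N, H = 3.796e+08 Pa, K = 6.344e-04.
Sliding wear rate dV/dL = K·W/H, per unit distance: 6.344e-04 · 4.304 / 3.796e+08 = 7.193e-12 m³/m.

value=7.193e-12 m^3/m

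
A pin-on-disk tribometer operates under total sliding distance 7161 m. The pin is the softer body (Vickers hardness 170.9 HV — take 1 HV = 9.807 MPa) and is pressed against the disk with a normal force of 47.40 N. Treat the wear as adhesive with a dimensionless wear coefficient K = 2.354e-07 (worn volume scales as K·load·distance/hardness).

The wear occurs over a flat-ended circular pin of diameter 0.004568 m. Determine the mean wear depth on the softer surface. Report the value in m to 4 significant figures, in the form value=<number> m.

All arithmetic maintains full float precision, and the intermediates appear rounded — a lone final rounding, at four significant digits.
Hardness H = 170.9 HV × 9.807 MPa/HV = 1676 MPa = 1.676e+09 Pa.
Contact area A = π·d²/4 = π·(0.004568 m)²/4 = 1.639e-05 m².
In SI base units: W = 47.40 N, H = 1.676e+09 Pa, K = 2.354e-07.
Archard relation: V = K·W·L/H = 2.354e-07 · 47.40 · 7161 / 1.676e+09 = 4.767e-11 m³.
Average depth h = V/A = 4.767e-11 / 1.639e-05 = 2.909e-06 m.

value=2.909e-06 m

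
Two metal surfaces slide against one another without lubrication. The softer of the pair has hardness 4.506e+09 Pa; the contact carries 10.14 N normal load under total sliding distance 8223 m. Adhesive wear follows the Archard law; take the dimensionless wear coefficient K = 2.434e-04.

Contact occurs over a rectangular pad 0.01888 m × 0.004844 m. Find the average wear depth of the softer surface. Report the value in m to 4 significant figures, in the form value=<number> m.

value=4.925e-05 m

Each operation maintains full float precision — intermediate values are displayed rounded, and rounded just once to 4 significant figures.
Convert: Contact area A = 0.01888 m × 0.004844 m = 9.145e-05 m².
Working in SI base units: W = 10.14 N, H = 4.506e+09 Pa, K = 2.434e-04.
Worn volume V = K·W·L/H = 2.434e-04 · 10.14 · 8223 / 4.506e+09 = 4.504e-09 m³.
Wear depth h = V/A = 4.504e-09 / 9.145e-05 = 4.925e-05 m.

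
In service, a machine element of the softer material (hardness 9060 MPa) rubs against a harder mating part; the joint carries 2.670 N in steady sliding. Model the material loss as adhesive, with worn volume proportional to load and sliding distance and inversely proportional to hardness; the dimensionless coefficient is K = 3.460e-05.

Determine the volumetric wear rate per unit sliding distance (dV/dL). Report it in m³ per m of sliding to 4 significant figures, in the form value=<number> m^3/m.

Intermediates are shown rounded. All arithmetic maintains exact precision; a lone final rounding to four significant digits.
Convert: Hardness H = 9060 MPa = 9.060e+09 Pa.
SI base units throughout: W = 2.670 N, H = 9.060e+09 Pa, K = 3.460e-05.
Sliding wear rate dV/dL = K·W/H (independent of L): 3.460e-05 · 2.670 / 9.060e+09 = 1.020e-14 m³/m.

value=1.020e-14 m^3/m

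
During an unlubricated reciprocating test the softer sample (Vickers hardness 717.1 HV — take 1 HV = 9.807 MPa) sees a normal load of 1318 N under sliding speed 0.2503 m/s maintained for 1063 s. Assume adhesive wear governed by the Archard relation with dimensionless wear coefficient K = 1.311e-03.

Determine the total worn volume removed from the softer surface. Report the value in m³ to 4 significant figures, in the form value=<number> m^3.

Displayed values are rounded — the computation runs at exact precision. Rounded just once, at 4 significant figures.
Convert: Total distance L = v·t = 0.2503 m/s × 1063 s = 266.1 m.
Convert: Hardness H = 717.1 HV × 9.807 MPa/HV = 7033 MPa = 7.033e+09 Pa.
Expressed in SI base units: W = 1318 N, H = 7.033e+09 Pa, K = 1.311e-03.
By Archard's law, V = K·W·L/H = 1.311e-03 · 1318 · 266.1 / 7.033e+09 = 6.537e-08 m³.

value=6.537e-08 m^3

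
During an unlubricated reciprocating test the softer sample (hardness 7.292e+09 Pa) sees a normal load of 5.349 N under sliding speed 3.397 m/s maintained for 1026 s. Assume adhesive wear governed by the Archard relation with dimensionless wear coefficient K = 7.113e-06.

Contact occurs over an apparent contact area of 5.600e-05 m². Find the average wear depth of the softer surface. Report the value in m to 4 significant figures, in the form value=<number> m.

Shown intermediates are rounded — the algebra keeps full float precision. Rounded once at the end to 4 significant figures.
Convert: Distance L = v·t = 3.397 m/s × 1026 s = 3485 m.
In SI base units, W = 5.349 N, H = 7.292e+09 Pa, K = 7.113e-06.
Archard relation: V = K·W·L/H = 7.113e-06 · 5.349 · 3485 / 7.292e+09 = 1.819e-11 m³.
Mean depth h = V/A = 1.819e-11 / 5.600e-05 = 3.247e-07 m.

value=3.247e-07 m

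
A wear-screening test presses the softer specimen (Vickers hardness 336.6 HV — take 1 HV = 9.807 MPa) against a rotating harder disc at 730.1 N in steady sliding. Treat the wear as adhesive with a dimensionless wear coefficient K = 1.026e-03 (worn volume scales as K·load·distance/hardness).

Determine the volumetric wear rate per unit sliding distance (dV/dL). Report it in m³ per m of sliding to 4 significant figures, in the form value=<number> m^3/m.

All arithmetic maintains exact precision; quoted intermediates are rounded. Rounded once at the end to four significant figures.
Convert: Hardness H = 336.6 HV × 9.807 MPa/HV = 3301 MPa = 3.301e+09 Pa.
Collected in SI base units: W = 730.1 N, H = 3.301e+09 Pa, K = 1.026e-03.
The wear rate dV/dL = K·W/H (independent of L): 1.026e-03 · 730.1 / 3.301e+09 = 2.269e-10 m³/m.

value=2.269e-10 m^3/m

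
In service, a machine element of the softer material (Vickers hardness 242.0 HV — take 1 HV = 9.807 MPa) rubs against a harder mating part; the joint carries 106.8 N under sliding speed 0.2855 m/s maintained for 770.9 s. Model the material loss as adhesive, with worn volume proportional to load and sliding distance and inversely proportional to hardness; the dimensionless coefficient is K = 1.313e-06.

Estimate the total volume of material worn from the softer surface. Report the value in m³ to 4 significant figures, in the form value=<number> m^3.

Every step holds full float precision. Intermediates are printed rounded. Rounded once at the end to 4 significant digits.
Convert: Total distance L = v·t = 0.2855 m/s × 770.9 s = 220.1 m.
Convert: Hardness H = 242.0 HV × 9.807 MPa/HV = 2373 MPa = 2.373e+09 Pa.
As SI base values: W = 106.8 N, H = 2.373e+09 Pa, K = 1.313e-06.
The Archard volume V = K·W·L/H = 1.313e-06 · 106.8 · 220.1 / 2.373e+09 = 1.300e-11 m³.

value=1.300e-11 m^3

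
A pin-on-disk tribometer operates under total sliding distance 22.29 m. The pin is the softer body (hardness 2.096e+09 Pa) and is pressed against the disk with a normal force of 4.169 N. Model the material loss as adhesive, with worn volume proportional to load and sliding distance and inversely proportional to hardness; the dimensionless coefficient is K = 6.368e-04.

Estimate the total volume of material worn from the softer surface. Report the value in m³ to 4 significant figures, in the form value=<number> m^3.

Intermediate values are printed rounded, and each operation carries exact precision; a single final rounding: 4 significant figures.
Restated in SI base units: W = 4.169 N, H = 2.096e+09 Pa, K = 6.368e-04.
The Archard volume V = K·W·L/H = 6.368e-04 · 4.169 · 22.29 / 2.096e+09 = 2.823e-11 m³.

value=2.823e-11 m^3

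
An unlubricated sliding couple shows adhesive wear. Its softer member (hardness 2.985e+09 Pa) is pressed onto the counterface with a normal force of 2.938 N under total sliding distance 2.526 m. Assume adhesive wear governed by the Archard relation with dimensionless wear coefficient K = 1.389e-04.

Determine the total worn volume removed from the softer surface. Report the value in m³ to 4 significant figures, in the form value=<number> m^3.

value=3.453e-13 m^3

The computation holds full precision; the intermediates appear rounded, and one last rounding: four significant figures.
As SI base values: W = 2.938 N, H = 2.985e+09 Pa, K = 1.389e-04.
Worn volume V = K·W·L/H = 1.389e-04 · 2.938 · 2.526 / 2.985e+09 = 3.453e-13 m³.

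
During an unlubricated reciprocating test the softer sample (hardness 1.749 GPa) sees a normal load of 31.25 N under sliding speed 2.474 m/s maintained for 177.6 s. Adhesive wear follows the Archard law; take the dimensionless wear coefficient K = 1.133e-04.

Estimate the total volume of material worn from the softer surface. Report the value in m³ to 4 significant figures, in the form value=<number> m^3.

value=8.895e-10 m^3

The algebra runs at exact precision, and intermediate values are displayed rounded. Rounded just once, at four significant digits.
Convert: Sliding distance L = v·t = 2.474 m/s × 177.6 s = 439.4 m.
Convert: Hardness H = 1.749 GPa = 1.749e+09 Pa.
In SI base units, W = 31.25 N, H = 1.749e+09 Pa, K = 1.133e-04.
By Archard's law, V = K·W·L/H = 1.133e-04 · 31.25 · 439.4 / 1.749e+09 = 8.895e-10 m³.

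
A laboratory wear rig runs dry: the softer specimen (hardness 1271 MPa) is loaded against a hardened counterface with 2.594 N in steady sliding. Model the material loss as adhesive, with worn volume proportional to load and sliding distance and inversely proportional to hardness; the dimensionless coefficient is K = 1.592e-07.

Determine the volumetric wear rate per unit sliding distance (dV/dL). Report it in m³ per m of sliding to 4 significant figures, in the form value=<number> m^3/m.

Intermediates are printed rounded. All working math runs at full precision, and one last rounding, at 4 significant figures.
Hardness H = 1271 MPa = 1.271e+09 Pa.
SI base units throughout: W = 2.594 N, H = 1.271e+09 Pa, K = 1.592e-07.
Sliding wear rate dV/dL = K·W/H (independent of L): 1.592e-07 · 2.594 / 1.271e+09 = 3.249e-16 m³/m.

value=3.249e-16 m^3/m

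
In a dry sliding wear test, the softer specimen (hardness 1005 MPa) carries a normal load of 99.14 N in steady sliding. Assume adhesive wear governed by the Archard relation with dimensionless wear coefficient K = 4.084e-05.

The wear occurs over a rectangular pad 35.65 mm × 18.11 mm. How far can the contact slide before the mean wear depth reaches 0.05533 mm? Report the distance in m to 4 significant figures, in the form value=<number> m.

value=8867 m

The computation runs at full float precision; the intermediates appear rounded. Rounded once at the end, at four significant digits.
Convert: Hardness H = 1005 MPa = 1.005e+09 Pa.
Convert: Pad sides 35.65 mm × 18.11 mm = 0.03565 m × 0.01811 m. Contact area A = 0.03565 m × 0.01811 m = 6.456e-04 m².
Convert: Depth limit h_lim = 0.05533 mm = 5.533e-05 m.
In SI base units, W = 99.14 N, H = 1.005e+09 Pa, K = 4.084e-05.
Limit volume V_lim = h_lim·A = 5.533e-05 · 6.456e-04 = 3.572e-08 m³.
Inverting, life L = V_lim·H/(K·W) = 3.572e-08 · 1.005e+09 / (4.084e-05 · 99.14) = 8867 m.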